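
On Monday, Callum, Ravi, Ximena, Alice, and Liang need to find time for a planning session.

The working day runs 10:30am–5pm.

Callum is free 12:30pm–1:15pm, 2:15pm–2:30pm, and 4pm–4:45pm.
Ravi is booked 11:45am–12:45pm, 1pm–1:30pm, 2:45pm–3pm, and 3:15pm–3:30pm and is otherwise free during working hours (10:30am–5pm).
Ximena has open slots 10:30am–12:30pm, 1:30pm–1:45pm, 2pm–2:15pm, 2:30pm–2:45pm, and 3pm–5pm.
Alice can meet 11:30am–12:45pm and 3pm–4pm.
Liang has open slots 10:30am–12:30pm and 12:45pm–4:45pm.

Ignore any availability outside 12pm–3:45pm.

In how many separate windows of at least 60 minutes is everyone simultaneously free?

0

Ravi free within 10:30–17:00: 10:30–11:45, 12:45–13:00, 13:30–14:45, 15:00–15:15, 15:30–17:00.
Callum ∩ Ravi: 12:45–13:00, 14:15–14:30, 16:00–16:45.
Callum ∩ Ravi ∩ Ximena: 16:00–16:45.
Callum ∩ Ravi ∩ Ximena ∩ Alice: (none).
Callum ∩ Ravi ∩ Ximena ∩ Alice ∩ Liang: (none).
Restricted to 12:00–15:45: (none).
Windows ≥ 60 min: (none).
That's 0 windows.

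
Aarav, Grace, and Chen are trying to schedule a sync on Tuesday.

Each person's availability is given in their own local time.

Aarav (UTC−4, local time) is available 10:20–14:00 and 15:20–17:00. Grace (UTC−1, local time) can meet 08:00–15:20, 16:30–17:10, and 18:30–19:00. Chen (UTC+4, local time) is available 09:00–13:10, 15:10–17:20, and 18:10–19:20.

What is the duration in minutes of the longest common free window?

60 minutes

Aarav → UTC: 14:20–18:00, 19:20–21:00.
Grace → UTC: 09:00–16:20, 17:30–18:10, 19:30–20:00.
Chen → UTC: 05:00–09:10, 11:10–13:20, 14:10–15:20.
Aarav ∩ Grace: 14:20–16:20, 17:30–18:00, 19:30–20:00.
Aarav ∩ Grace ∩ Chen: 14:20–15:20.
Single common window of 60 minutes.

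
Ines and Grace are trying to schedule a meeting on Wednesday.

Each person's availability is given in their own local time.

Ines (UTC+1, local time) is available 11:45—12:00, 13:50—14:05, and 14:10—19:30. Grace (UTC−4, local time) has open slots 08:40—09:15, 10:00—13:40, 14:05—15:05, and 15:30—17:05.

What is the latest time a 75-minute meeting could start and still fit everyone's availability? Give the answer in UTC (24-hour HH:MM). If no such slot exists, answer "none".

16:25

Ines → UTC: 10:45–11:00, 12:50–13:05, 13:10–18:30.
Grace → UTC: 12:40–13:15, 14:00–17:40, 18:05–19:05, 19:30–21:05.
Ines ∩ Grace: 12:50–13:05, 13:10–13:15, 14:00–17:40, 18:05–18:30.
Windows ≥ 75 min: 14:00–17:40.
Latest start in the last window 14:00–17:40 is 17:40 − 75 min = 16:25.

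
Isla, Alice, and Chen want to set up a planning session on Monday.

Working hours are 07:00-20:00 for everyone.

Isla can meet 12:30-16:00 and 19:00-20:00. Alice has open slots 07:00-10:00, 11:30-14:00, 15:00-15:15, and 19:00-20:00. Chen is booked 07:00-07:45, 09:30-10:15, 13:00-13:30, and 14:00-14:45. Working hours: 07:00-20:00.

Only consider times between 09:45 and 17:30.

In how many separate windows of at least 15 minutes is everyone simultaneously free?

3

Chen free within 07:00–20:00: 07:45–09:30, 10:15–13:00, 13:30–14:00, 14:45–20:00.
Isla ∩ Alice: 12:30–14:00, 15:00–15:15, 19:00–20:00.
Isla ∩ Alice ∩ Chen: 12:30–13:00, 13:30–14:00, 15:00–15:15, 19:00–20:00.
Restricted to 09:45–17:30: 12:30–13:00, 13:30–14:00, 15:00–15:15.
Windows ≥ 15 min: 12:30–13:00, 13:30–14:00, 15:00–15:15.
That's 3 windows.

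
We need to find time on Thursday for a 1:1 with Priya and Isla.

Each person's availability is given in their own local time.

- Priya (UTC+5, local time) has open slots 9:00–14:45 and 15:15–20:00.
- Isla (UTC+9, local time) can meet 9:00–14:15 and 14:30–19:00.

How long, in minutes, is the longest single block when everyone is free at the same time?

Priya → UTC: 04:00–09:45, 10:15–15:00.
Isla → UTC: 00:00–05:15, 05:30–10:00.
Priya ∩ Isla: 04:00–05:15, 05:30–09:45.
Common window lengths: 75, 255 min; longest is 255.

255 minutes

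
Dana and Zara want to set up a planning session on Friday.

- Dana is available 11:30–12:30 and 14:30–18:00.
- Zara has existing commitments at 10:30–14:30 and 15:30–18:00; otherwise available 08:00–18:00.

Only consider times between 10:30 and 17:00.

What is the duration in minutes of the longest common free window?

Zara free within 08:00–18:00: 08:00–10:30, 14:30–15:30.
Dana ∩ Zara: 14:30–15:30.
Restricted to 10:30–17:00: 14:30–15:30.
Single common window of 60 minutes.

60 minutes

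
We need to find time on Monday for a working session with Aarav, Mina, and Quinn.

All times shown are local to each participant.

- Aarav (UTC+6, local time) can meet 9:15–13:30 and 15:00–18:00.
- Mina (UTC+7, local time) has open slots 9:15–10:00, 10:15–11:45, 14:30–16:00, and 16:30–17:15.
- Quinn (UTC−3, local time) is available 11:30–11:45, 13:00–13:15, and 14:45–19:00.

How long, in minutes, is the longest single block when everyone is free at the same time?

Aarav → UTC: 03:15–07:30, 09:00–12:00.
Mina → UTC: 02:15–03:00, 03:15–04:45, 07:30–09:00, 09:30–10:15.
Quinn → UTC: 14:30–14:45, 16:00–16:15, 17:45–22:00.
Aarav ∩ Mina: 03:15–04:45, 09:30–10:15.
Aarav ∩ Mina ∩ Quinn: (none).
No common window.

0 minutes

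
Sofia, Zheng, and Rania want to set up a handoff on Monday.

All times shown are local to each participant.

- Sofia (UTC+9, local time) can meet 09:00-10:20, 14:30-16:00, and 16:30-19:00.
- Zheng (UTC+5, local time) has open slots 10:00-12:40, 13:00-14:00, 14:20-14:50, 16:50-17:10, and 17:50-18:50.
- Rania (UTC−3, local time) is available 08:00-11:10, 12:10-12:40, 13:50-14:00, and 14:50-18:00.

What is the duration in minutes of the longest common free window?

0 minutes

Sofia → UTC: 00:00–01:20, 05:30–07:00, 07:30–10:00.
Zheng → UTC: 05:00–07:40, 08:00–09:00, 09:20–09:50, 11:50–12:10, 12:50–13:50.
Rania → UTC: 11:00–14:10, 15:10–15:40, 16:50–17:00, 17:50–21:00.
Sofia ∩ Zheng: 05:30–07:00, 07:30–07:40, 08:00–09:00, 09:20–09:50.
Sofia ∩ Zheng ∩ Rania: (none).
No common window.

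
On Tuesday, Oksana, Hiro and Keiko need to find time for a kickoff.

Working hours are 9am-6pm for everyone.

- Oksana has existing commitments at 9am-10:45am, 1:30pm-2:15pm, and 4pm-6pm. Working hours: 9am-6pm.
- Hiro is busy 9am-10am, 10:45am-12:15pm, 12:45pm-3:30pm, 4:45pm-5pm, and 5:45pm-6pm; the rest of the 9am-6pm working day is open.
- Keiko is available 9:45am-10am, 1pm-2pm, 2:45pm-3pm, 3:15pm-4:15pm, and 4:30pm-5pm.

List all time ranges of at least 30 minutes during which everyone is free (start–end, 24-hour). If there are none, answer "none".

15:30–16:00

Oksana free within 09:00–18:00: 10:45–13:30, 14:15–16:00.
Hiro free within 09:00–18:00: 10:00–10:45, 12:15–12:45, 15:30–16:45, 17:00–17:45.
Oksana ∩ Hiro: 12:15–12:45, 15:30–16:00.
Oksana ∩ Hiro ∩ Keiko: 15:30–16:00.
Windows ≥ 30 min: 15:30–16:00.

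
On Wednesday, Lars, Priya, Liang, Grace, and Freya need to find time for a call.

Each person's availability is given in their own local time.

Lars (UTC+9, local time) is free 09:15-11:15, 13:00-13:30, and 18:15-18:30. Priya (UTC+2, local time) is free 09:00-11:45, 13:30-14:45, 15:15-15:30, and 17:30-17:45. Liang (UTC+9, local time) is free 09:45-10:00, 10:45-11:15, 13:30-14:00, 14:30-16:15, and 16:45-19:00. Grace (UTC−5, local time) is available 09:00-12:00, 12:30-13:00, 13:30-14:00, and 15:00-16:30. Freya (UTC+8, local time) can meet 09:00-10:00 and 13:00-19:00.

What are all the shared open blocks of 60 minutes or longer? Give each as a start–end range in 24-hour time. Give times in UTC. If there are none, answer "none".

none

Lars → UTC: 00:15–02:15, 04:00–04:30, 09:15–09:30.
Priya → UTC: 07:00–09:45, 11:30–12:45, 13:15–13:30, 15:30–15:45.
Liang → UTC: 00:45–01:00, 01:45–02:15, 04:30–05:00, 05:30–07:15, 07:45–10:00.
Grace → UTC: 14:00–17:00, 17:30–18:00, 18:30–19:00, 20:00–21:30.
Freya → UTC: 01:00–02:00, 05:00–11:00.
Lars ∩ Priya: 09:15–09:30.
Lars ∩ Priya ∩ Liang: 09:15–09:30.
Lars ∩ Priya ∩ Liang ∩ Grace: (none).
Lars ∩ Priya ∩ Liang ∩ Grace ∩ Freya: (none).
Windows ≥ 60 min: (none).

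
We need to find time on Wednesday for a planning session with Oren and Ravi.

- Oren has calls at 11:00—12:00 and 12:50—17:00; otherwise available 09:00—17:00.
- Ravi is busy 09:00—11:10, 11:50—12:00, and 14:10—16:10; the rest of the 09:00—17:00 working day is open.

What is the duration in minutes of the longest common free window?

Oren free within 09:00–17:00: 09:00–11:00, 12:00–12:50.
Ravi free within 09:00–17:00: 11:10–11:50, 12:00–14:10, 16:10–17:00.
Oren ∩ Ravi: 12:00–12:50.
Single common window of 50 minutes.

50 minutes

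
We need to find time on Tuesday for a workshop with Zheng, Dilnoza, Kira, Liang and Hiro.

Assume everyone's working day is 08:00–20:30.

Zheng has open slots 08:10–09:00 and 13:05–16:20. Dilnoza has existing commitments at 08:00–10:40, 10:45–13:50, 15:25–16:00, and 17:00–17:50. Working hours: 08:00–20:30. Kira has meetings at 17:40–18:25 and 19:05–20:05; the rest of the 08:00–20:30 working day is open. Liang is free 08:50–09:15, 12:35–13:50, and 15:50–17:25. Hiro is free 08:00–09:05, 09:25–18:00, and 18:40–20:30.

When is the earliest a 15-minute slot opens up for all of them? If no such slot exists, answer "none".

16:00

Dilnoza free within 08:00–20:30: 10:40–10:45, 13:50–15:25, 16:00–17:00, 17:50–20:30.
Kira free within 08:00–20:30: 08:00–17:40, 18:25–19:05, 20:05–20:30.
Zheng ∩ Dilnoza: 13:50–15:25, 16:00–16:20.
Zheng ∩ Dilnoza ∩ Kira: 13:50–15:25, 16:00–16:20.
Zheng ∩ Dilnoza ∩ Kira ∩ Liang: 16:00–16:20.
Zheng ∩ Dilnoza ∩ Kira ∩ Liang ∩ Hiro: 16:00–16:20.
Windows ≥ 15 min: 16:00–16:20.
Earliest such window starts at 16:00.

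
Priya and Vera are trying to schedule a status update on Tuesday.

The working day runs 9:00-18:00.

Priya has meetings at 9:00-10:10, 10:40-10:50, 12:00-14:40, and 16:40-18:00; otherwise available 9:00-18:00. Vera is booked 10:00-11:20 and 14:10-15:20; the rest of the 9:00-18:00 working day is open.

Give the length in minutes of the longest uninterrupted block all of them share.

Priya free within 09:00–18:00: 10:10–10:40, 10:50–12:00, 14:40–16:40.
Vera free within 09:00–18:00: 09:00–10:00, 11:20–14:10, 15:20–18:00.
Priya ∩ Vera: 11:20–12:00, 15:20–16:40.
Common window lengths: 40, 80 min; longest is 80.

80 minutes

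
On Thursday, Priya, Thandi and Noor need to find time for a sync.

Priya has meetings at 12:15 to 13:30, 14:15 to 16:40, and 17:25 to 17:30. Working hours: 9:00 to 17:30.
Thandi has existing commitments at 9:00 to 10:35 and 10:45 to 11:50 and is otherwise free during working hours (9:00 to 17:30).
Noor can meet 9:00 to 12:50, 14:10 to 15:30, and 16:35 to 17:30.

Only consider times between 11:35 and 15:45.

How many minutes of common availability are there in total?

30 minutes

Priya free within 09:00–17:30: 09:00–12:15, 13:30–14:15, 16:40–17:25.
Thandi free within 09:00–17:30: 10:35–10:45, 11:50–17:30.
Priya ∩ Thandi: 10:35–10:45, 11:50–12:15, 13:30–14:15, 16:40–17:25.
Priya ∩ Thandi ∩ Noor: 10:35–10:45, 11:50–12:15, 14:10–14:15, 16:40–17:25.
Restricted to 11:35–15:45: 11:50–12:15, 14:10–14:15.
Total common minutes: 25 + 5 = 30.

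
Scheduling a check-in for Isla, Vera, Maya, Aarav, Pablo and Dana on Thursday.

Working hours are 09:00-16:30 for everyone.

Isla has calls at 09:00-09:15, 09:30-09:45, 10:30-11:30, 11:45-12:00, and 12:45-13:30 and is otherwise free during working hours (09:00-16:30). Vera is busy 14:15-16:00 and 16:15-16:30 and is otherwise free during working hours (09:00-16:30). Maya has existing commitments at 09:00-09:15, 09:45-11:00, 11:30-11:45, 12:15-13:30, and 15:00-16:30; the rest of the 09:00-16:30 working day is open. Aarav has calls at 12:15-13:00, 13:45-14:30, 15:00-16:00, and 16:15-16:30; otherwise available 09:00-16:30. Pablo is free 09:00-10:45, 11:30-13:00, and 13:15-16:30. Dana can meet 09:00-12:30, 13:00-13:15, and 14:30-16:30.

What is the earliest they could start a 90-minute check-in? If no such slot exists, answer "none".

none

Isla free within 09:00–16:30: 09:15–09:30, 09:45–10:30, 11:30–11:45, 12:00–12:45, 13:30–16:30.
Vera free within 09:00–16:30: 09:00–14:15, 16:00–16:15.
Maya free within 09:00–16:30: 09:15–09:45, 11:00–11:30, 11:45–12:15, 13:30–15:00.
Aarav free within 09:00–16:30: 09:00–12:15, 13:00–13:45, 14:30–15:00, 16:00–16:15.
Isla ∩ Vera: 09:15–09:30, 09:45–10:30, 11:30–11:45, 12:00–12:45, 13:30–14:15, 16:00–16:15.
Isla ∩ Vera ∩ Maya: 09:15–09:30, 12:00–12:15, 13:30–14:15.
Isla ∩ Vera ∩ Maya ∩ Aarav: 09:15–09:30, 12:00–12:15, 13:30–13:45.
Isla ∩ Vera ∩ Maya ∩ Aarav ∩ Pablo: 09:15–09:30, 12:00–12:15, 13:30–13:45.
Isla ∩ Vera ∩ Maya ∩ Aarav ∩ Pablo ∩ Dana: 09:15–09:30, 12:00–12:15.
Windows ≥ 90 min: (none).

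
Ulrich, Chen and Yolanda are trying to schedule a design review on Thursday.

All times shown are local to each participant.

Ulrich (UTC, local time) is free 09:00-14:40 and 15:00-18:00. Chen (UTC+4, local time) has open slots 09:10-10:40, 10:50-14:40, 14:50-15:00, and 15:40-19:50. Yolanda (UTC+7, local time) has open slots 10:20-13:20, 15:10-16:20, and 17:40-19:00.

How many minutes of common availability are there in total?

50 minutes

Ulrich → UTC: 09:00–14:40, 15:00–18:00.
Chen → UTC: 05:10–06:40, 06:50–10:40, 10:50–11:00, 11:40–15:50.
Yolanda → UTC: 03:20–06:20, 08:10–09:20, 10:40–12:00.
Ulrich ∩ Chen: 09:00–10:40, 10:50–11:00, 11:40–14:40, 15:00–15:50.
Ulrich ∩ Chen ∩ Yolanda: 09:00–09:20, 10:50–11:00, 11:40–12:00.
Total common minutes: 20 + 10 + 20 = 50.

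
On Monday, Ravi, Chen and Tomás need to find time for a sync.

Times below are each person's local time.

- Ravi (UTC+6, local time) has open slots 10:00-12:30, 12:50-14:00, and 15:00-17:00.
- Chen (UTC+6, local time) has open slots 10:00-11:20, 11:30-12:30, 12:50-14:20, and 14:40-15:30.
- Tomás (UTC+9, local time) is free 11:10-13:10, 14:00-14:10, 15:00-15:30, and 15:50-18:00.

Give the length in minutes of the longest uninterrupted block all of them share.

Ravi → UTC: 04:00–06:30, 06:50–08:00, 09:00–11:00.
Chen → UTC: 04:00–05:20, 05:30–06:30, 06:50–08:20, 08:40–09:30.
Tomás → UTC: 02:10–04:10, 05:00–05:10, 06:00–06:30, 06:50–09:00.
Ravi ∩ Chen: 04:00–05:20, 05:30–06:30, 06:50–08:00, 09:00–09:30.
Ravi ∩ Chen ∩ Tomás: 04:00–04:10, 05:00–05:10, 06:00–06:30, 06:50–08:00.
Common window lengths: 10, 10, 30, 70 min; longest is 70.

70 minutes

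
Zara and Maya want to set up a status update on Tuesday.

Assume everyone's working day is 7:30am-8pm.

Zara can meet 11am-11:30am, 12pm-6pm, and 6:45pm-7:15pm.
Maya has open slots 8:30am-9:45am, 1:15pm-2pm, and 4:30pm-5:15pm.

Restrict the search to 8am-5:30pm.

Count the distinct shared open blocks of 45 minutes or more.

Zara ∩ Maya: 13:15–14:00, 16:30–17:15.
Restricted to 08:00–17:30: 13:15–14:00, 16:30–17:15.
Windows ≥ 45 min: 13:15–14:00, 16:30–17:15.
That's 2 windows.

2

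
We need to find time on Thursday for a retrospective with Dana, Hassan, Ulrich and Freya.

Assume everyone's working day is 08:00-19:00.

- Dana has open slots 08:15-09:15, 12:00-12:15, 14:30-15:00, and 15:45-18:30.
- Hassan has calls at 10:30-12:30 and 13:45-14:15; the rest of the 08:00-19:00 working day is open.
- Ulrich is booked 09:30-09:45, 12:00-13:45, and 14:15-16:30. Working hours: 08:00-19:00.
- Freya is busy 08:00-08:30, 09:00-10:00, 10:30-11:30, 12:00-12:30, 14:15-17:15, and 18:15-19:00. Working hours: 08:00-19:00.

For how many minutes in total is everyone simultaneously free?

90 minutes

Hassan free within 08:00–19:00: 08:00–10:30, 12:30–13:45, 14:15–19:00.
Ulrich free within 08:00–19:00: 08:00–09:30, 09:45–12:00, 13:45–14:15, 16:30–19:00.
Freya free within 08:00–19:00: 08:30–09:00, 10:00–10:30, 11:30–12:00, 12:30–14:15, 17:15–18:15.
Dana ∩ Hassan: 08:15–09:15, 14:30–15:00, 15:45–18:30.
Dana ∩ Hassan ∩ Ulrich: 08:15–09:15, 16:30–18:30.
Dana ∩ Hassan ∩ Ulrich ∩ Freya: 08:30–09:00, 17:15–18:15.
Total common minutes: 30 + 60 = 90.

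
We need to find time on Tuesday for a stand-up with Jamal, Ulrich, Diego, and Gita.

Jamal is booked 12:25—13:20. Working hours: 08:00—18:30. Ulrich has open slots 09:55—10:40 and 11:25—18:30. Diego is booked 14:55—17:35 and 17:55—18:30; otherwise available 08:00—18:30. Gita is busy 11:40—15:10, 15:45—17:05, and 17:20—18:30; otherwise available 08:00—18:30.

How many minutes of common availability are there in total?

Jamal free within 08:00–18:30: 08:00–12:25, 13:20–18:30.
Diego free within 08:00–18:30: 08:00–14:55, 17:35–17:55.
Gita free within 08:00–18:30: 08:00–11:40, 15:10–15:45, 17:05–17:20.
Jamal ∩ Ulrich: 09:55–10:40, 11:25–12:25, 13:20–18:30.
Jamal ∩ Ulrich ∩ Diego: 09:55–10:40, 11:25–12:25, 13:20–14:55, 17:35–17:55.
Jamal ∩ Ulrich ∩ Diego ∩ Gita: 09:55–10:40, 11:25–11:40.
Total common minutes: 45 + 15 = 60.

60 minutes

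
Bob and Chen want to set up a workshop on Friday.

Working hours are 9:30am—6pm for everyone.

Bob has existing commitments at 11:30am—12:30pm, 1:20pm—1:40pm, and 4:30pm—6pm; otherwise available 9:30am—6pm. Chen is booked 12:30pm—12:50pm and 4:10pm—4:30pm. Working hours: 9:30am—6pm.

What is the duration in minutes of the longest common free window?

150 minutes

Bob free within 09:30–18:00: 09:30–11:30, 12:30–13:20, 13:40–16:30.
Chen free within 09:30–18:00: 09:30–12:30, 12:50–16:10, 16:30–18:00.
Bob ∩ Chen: 09:30–11:30, 12:50–13:20, 13:40–16:10.
Common window lengths: 120, 30, 150 min; longest is 150.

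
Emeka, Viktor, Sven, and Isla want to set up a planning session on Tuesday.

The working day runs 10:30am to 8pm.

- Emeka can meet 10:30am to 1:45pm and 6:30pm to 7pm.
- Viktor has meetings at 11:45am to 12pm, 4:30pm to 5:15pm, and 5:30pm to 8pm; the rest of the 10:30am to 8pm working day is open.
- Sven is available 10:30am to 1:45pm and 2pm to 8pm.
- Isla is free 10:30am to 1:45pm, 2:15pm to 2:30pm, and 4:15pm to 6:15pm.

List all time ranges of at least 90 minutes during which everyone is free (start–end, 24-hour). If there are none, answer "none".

12:00–13:45

Viktor free within 10:30–20:00: 10:30–11:45, 12:00–16:30, 17:15–17:30.
Emeka ∩ Viktor: 10:30–11:45, 12:00–13:45.
Emeka ∩ Viktor ∩ Sven: 10:30–11:45, 12:00–13:45.
Emeka ∩ Viktor ∩ Sven ∩ Isla: 10:30–11:45, 12:00–13:45.
Windows ≥ 90 min: 12:00–13:45.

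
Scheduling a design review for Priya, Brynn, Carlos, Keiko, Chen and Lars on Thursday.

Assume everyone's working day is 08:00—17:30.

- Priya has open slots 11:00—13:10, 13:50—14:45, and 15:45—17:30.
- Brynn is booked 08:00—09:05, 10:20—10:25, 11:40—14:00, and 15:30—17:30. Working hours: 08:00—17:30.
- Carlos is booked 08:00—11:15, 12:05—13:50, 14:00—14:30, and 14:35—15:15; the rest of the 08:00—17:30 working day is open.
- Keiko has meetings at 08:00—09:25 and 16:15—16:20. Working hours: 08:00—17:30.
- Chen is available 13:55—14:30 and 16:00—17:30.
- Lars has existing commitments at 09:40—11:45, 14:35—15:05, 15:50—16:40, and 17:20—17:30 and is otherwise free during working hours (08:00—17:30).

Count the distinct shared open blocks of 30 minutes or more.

Brynn free within 08:00–17:30: 09:05–10:20, 10:25–11:40, 14:00–15:30.
Carlos free within 08:00–17:30: 11:15–12:05, 13:50–14:00, 14:30–14:35, 15:15–17:30.
Keiko free within 08:00–17:30: 09:25–16:15, 16:20–17:30.
Lars free within 08:00–17:30: 08:00–09:40, 11:45–14:35, 15:05–15:50, 16:40–17:20.
Priya ∩ Brynn: 11:00–11:40, 14:00–14:45.
Priya ∩ Brynn ∩ Carlos: 11:15–11:40, 14:30–14:35.
Priya ∩ Brynn ∩ Carlos ∩ Keiko: 11:15–11:40, 14:30–14:35.
Priya ∩ Brynn ∩ Carlos ∩ Keiko ∩ Chen: (none).
Priya ∩ Brynn ∩ Carlos ∩ Keiko ∩ Chen ∩ Lars: (none).
Windows ≥ 30 min: (none).
That's 0 windows.

0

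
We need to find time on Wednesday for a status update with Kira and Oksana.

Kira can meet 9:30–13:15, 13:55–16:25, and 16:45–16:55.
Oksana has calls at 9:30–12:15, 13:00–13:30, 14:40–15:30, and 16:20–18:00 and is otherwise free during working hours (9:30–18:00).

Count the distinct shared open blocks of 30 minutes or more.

Oksana free within 09:30–18:00: 12:15–13:00, 13:30–14:40, 15:30–16:20.
Kira ∩ Oksana: 12:15–13:00, 13:55–14:40, 15:30–16:20.
Windows ≥ 30 min: 12:15–13:00, 13:55–14:40, 15:30–16:20.
That's 3 windows.

3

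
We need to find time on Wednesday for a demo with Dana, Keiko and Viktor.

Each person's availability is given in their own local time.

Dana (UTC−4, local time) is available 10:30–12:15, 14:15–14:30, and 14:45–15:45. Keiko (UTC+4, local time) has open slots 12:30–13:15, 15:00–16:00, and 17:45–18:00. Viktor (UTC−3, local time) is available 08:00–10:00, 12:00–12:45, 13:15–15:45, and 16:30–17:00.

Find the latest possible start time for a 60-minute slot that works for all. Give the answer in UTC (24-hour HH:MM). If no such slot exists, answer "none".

none

Dana → UTC: 14:30–16:15, 18:15–18:30, 18:45–19:45.
Keiko → UTC: 08:30–09:15, 11:00–12:00, 13:45–14:00.
Viktor → UTC: 11:00–13:00, 15:00–15:45, 16:15–18:45, 19:30–20:00.
Dana ∩ Keiko: (none).
Dana ∩ Keiko ∩ Viktor: (none).
Windows ≥ 60 min: (none).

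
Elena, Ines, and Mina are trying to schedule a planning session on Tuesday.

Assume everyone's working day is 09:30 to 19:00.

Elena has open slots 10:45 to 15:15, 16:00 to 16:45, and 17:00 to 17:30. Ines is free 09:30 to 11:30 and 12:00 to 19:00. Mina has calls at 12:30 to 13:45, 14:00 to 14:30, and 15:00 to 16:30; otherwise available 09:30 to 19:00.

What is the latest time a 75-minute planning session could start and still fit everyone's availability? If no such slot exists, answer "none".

Mina free within 09:30–19:00: 09:30–12:30, 13:45–14:00, 14:30–15:00, 16:30–19:00.
Elena ∩ Ines: 10:45–11:30, 12:00–15:15, 16:00–16:45, 17:00–17:30.
Elena ∩ Ines ∩ Mina: 10:45–11:30, 12:00–12:30, 13:45–14:00, 14:30–15:00, 16:30–16:45, 17:00–17:30.
Windows ≥ 75 min: (none).

none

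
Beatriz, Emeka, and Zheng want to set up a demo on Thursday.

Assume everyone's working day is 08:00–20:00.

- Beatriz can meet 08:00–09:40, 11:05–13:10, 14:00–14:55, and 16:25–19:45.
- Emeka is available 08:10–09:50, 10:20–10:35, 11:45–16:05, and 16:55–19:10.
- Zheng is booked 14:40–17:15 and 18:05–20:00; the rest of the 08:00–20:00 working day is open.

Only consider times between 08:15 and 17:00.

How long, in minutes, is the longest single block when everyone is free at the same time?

Zheng free within 08:00–20:00: 08:00–14:40, 17:15–18:05.
Beatriz ∩ Emeka: 08:10–09:40, 11:45–13:10, 14:00–14:55, 16:55–19:10.
Beatriz ∩ Emeka ∩ Zheng: 08:10–09:40, 11:45–13:10, 14:00–14:40, 17:15–18:05.
Restricted to 08:15–17:00: 08:15–09:40, 11:45–13:10, 14:00–14:40.
Common window lengths: 85, 85, 40 min; longest is 85.

85 minutes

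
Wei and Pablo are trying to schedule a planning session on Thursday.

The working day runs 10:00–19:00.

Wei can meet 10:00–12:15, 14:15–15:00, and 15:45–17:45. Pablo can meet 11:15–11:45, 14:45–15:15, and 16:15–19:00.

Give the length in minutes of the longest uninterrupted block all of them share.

Wei ∩ Pablo: 11:15–11:45, 14:45–15:00, 16:15–17:45.
Common window lengths: 30, 15, 90 min; longest is 90.

90 minutes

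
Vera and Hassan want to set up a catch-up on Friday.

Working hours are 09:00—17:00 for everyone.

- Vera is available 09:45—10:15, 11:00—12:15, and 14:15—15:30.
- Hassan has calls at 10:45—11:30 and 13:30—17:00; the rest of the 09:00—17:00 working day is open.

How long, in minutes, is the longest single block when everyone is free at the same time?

45 minutes

Hassan free within 09:00–17:00: 09:00–10:45, 11:30–13:30.
Vera ∩ Hassan: 09:45–10:15, 11:30–12:15.
Common window lengths: 30, 45 min; longest is 45.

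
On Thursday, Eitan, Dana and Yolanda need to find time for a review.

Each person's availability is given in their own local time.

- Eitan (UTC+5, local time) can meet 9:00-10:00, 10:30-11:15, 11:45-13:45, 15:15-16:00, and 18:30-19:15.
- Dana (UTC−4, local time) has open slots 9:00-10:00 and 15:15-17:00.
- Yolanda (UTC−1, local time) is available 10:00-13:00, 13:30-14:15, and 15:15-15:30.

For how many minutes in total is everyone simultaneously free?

30 minutes

Eitan → UTC: 04:00–05:00, 05:30–06:15, 06:45–08:45, 10:15–11:00, 13:30–14:15.
Dana → UTC: 13:00–14:00, 19:15–21:00.
Yolanda → UTC: 11:00–14:00, 14:30–15:15, 16:15–16:30.
Eitan ∩ Dana: 13:30–14:00.
Eitan ∩ Dana ∩ Yolanda: 13:30–14:00.
Total common minutes: 30.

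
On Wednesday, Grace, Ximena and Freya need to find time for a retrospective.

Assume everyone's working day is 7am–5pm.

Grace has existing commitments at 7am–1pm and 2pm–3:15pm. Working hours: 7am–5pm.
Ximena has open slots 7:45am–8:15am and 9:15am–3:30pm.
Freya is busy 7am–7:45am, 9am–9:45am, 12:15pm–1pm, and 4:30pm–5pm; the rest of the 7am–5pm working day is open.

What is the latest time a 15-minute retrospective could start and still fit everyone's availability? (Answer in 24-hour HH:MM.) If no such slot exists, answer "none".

15:15

Grace free within 07:00–17:00: 13:00–14:00, 15:15–17:00.
Freya free within 07:00–17:00: 07:45–09:00, 09:45–12:15, 13:00–16:30.
Grace ∩ Ximena: 13:00–14:00, 15:15–15:30.
Grace ∩ Ximena ∩ Freya: 13:00–14:00, 15:15–15:30.
Windows ≥ 15 min: 13:00–14:00, 15:15–15:30.
Latest start in the last window 15:15–15:30 is 15:30 − 15 min = 15:15.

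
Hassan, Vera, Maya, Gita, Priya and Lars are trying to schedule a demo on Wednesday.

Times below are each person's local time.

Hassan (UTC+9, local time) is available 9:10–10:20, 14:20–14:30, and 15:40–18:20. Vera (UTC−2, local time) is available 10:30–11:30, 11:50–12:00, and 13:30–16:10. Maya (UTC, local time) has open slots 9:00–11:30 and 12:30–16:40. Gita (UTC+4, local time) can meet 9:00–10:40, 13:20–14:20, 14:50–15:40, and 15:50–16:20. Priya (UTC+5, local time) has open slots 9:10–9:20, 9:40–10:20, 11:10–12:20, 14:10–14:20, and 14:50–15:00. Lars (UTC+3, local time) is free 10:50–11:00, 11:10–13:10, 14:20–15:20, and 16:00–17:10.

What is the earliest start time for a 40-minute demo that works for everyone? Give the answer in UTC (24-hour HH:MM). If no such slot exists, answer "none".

none

Hassan → UTC: 00:10–01:20, 05:20–05:30, 06:40–09:20.
Vera → UTC: 12:30–13:30, 13:50–14:00, 15:30–18:10.
Maya → UTC: 09:00–11:30, 12:30–16:40.
Gita → UTC: 05:00–06:40, 09:20–10:20, 10:50–11:40, 11:50–12:20.
Priya → UTC: 04:10–04:20, 04:40–05:20, 06:10–07:20, 09:10–09:20, 09:50–10:00.
Lars → UTC: 07:50–08:00, 08:10–10:10, 11:20–12:20, 13:00–14:10.
Hassan ∩ Vera: (none).
Hassan ∩ Vera ∩ Maya: (none).
Hassan ∩ Vera ∩ Maya ∩ Gita: (none).
Hassan ∩ Vera ∩ Maya ∩ Gita ∩ Priya: (none).
Hassan ∩ Vera ∩ Maya ∩ Gita ∩ Priya ∩ Lars: (none).
Windows ≥ 40 min: (none).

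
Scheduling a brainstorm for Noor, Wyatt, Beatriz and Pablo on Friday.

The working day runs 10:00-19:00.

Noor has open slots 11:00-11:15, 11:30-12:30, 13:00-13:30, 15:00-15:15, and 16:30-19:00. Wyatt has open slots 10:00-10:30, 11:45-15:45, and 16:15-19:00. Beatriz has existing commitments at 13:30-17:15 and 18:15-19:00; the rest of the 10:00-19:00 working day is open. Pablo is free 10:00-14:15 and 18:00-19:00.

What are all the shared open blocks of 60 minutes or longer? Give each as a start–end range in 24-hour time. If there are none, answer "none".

none

Beatriz free within 10:00–19:00: 10:00–13:30, 17:15–18:15.
Noor ∩ Wyatt: 11:45–12:30, 13:00–13:30, 15:00–15:15, 16:30–19:00.
Noor ∩ Wyatt ∩ Beatriz: 11:45–12:30, 13:00–13:30, 17:15–18:15.
Noor ∩ Wyatt ∩ Beatriz ∩ Pablo: 11:45–12:30, 13:00–13:30, 18:00–18:15.
Windows ≥ 60 min: (none).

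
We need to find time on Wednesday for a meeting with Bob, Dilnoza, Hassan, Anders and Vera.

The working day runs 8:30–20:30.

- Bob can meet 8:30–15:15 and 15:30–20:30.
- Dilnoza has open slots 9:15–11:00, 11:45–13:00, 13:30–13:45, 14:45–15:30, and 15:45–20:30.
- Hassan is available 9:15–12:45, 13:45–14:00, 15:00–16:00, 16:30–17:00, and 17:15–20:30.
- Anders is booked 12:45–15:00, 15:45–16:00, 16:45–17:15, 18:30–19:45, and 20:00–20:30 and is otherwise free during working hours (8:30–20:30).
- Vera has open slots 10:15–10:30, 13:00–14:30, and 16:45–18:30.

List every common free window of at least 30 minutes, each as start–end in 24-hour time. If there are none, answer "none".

Anders free within 08:30–20:30: 08:30–12:45, 15:00–15:45, 16:00–16:45, 17:15–18:30, 19:45–20:00.
Bob ∩ Dilnoza: 09:15–11:00, 11:45–13:00, 13:30–13:45, 14:45–15:15, 15:45–20:30.
Bob ∩ Dilnoza ∩ Hassan: 09:15–11:00, 11:45–12:45, 15:00–15:15, 15:45–16:00, 16:30–17:00, 17:15–20:30.
Bob ∩ Dilnoza ∩ Hassan ∩ Anders: 09:15–11:00, 11:45–12:45, 15:00–15:15, 16:30–16:45, 17:15–18:30, 19:45–20:00.
Bob ∩ Dilnoza ∩ Hassan ∩ Anders ∩ Vera: 10:15–10:30, 17:15–18:30.
Windows ≥ 30 min: 17:15–18:30.

17:15–18:30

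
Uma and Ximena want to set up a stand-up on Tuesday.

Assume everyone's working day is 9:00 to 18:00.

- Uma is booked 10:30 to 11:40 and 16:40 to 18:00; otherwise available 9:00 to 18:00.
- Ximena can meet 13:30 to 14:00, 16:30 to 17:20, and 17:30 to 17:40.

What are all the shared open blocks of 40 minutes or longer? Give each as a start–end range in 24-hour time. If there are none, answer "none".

Uma free within 09:00–18:00: 09:00–10:30, 11:40–16:40.
Uma ∩ Ximena: 13:30–14:00, 16:30–16:40.
Windows ≥ 40 min: (none).

none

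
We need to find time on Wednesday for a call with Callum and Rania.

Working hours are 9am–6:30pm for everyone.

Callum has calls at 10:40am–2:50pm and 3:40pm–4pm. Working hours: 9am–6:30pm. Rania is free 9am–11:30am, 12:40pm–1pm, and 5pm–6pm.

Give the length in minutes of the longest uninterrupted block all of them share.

100 minutes

Callum free within 09:00–18:30: 09:00–10:40, 14:50–15:40, 16:00–18:30.
Callum ∩ Rania: 09:00–10:40, 17:00–18:00.
Common window lengths: 100, 60 min; longest is 100.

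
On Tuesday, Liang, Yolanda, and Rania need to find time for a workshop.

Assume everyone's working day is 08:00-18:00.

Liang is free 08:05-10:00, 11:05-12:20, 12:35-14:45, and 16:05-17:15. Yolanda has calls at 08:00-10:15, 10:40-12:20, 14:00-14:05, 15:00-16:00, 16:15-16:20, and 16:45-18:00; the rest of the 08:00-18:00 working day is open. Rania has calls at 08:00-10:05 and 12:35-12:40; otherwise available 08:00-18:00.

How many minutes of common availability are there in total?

155 minutes

Yolanda free within 08:00–18:00: 10:15–10:40, 12:20–14:00, 14:05–15:00, 16:00–16:15, 16:20–16:45.
Rania free within 08:00–18:00: 10:05–12:35, 12:40–18:00.
Liang ∩ Yolanda: 12:35–14:00, 14:05–14:45, 16:05–16:15, 16:20–16:45.
Liang ∩ Yolanda ∩ Rania: 12:40–14:00, 14:05–14:45, 16:05–16:15, 16:20–16:45.
Total common minutes: 80 + 40 + 10 + 25 = 155.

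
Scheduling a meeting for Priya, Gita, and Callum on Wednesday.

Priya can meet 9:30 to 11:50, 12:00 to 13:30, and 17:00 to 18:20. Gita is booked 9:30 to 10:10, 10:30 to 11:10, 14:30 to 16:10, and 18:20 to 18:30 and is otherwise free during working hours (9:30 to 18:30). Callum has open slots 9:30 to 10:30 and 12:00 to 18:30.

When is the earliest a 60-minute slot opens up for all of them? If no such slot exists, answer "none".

12:00

Gita free within 09:30–18:30: 10:10–10:30, 11:10–14:30, 16:10–18:20.
Priya ∩ Gita: 10:10–10:30, 11:10–11:50, 12:00–13:30, 17:00–18:20.
Priya ∩ Gita ∩ Callum: 10:10–10:30, 12:00–13:30, 17:00–18:20.
Windows ≥ 60 min: 12:00–13:30, 17:00–18:20.
Earliest such window starts at 12:00.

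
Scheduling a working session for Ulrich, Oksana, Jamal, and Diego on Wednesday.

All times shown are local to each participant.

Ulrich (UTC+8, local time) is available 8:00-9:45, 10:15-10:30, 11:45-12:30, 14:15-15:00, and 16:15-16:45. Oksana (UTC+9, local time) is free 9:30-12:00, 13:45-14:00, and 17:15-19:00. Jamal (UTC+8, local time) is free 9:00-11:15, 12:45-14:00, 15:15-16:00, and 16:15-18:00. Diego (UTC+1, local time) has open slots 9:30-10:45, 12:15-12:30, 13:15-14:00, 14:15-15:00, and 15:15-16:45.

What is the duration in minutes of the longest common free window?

15 minutes

Ulrich → UTC: 00:00–01:45, 02:15–02:30, 03:45–04:30, 06:15–07:00, 08:15–08:45.
Oksana → UTC: 00:30–03:00, 04:45–05:00, 08:15–10:00.
Jamal → UTC: 01:00–03:15, 04:45–06:00, 07:15–08:00, 08:15–10:00.
Diego → UTC: 08:30–09:45, 11:15–11:30, 12:15–13:00, 13:15–14:00, 14:15–15:45.
Ulrich ∩ Oksana: 00:30–01:45, 02:15–02:30, 08:15–08:45.
Ulrich ∩ Oksana ∩ Jamal: 01:00–01:45, 02:15–02:30, 08:15–08:45.
Ulrich ∩ Oksana ∩ Jamal ∩ Diego: 08:30–08:45.
Single common window of 15 minutes.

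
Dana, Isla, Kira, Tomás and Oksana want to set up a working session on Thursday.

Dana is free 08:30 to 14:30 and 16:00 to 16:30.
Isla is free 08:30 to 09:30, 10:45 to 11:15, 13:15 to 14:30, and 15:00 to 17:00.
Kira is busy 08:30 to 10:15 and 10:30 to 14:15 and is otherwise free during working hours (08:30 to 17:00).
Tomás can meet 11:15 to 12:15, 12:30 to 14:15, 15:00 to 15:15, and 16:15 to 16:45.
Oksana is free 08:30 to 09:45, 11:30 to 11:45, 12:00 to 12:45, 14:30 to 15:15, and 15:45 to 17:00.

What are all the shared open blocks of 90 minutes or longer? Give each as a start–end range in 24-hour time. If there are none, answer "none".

Kira free within 08:30–17:00: 10:15–10:30, 14:15–17:00.
Dana ∩ Isla: 08:30–09:30, 10:45–11:15, 13:15–14:30, 16:00–16:30.
Dana ∩ Isla ∩ Kira: 14:15–14:30, 16:00–16:30.
Dana ∩ Isla ∩ Kira ∩ Tomás: 16:15–16:30.
Dana ∩ Isla ∩ Kira ∩ Tomás ∩ Oksana: 16:15–16:30.
Windows ≥ 90 min: (none).

none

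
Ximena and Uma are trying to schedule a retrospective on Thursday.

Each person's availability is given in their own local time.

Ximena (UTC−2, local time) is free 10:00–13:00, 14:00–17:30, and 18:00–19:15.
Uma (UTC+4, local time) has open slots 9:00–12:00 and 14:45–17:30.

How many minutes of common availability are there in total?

Ximena → UTC: 12:00–15:00, 16:00–19:30, 20:00–21:15.
Uma → UTC: 05:00–08:00, 10:45–13:30.
Ximena ∩ Uma: 12:00–13:30.
Total common minutes: 90.

90 minutes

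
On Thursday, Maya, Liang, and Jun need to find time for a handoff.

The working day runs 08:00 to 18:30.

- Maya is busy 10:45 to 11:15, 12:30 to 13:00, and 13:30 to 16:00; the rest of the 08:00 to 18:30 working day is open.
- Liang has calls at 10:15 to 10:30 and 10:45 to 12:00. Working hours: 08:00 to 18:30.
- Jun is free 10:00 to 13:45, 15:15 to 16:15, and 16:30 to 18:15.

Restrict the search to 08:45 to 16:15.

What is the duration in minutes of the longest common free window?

30 minutes

Maya free within 08:00–18:30: 08:00–10:45, 11:15–12:30, 13:00–13:30, 16:00–18:30.
Liang free within 08:00–18:30: 08:00–10:15, 10:30–10:45, 12:00–18:30.
Maya ∩ Liang: 08:00–10:15, 10:30–10:45, 12:00–12:30, 13:00–13:30, 16:00–18:30.
Maya ∩ Liang ∩ Jun: 10:00–10:15, 10:30–10:45, 12:00–12:30, 13:00–13:30, 16:00–16:15, 16:30–18:15.
Restricted to 08:45–16:15: 10:00–10:15, 10:30–10:45, 12:00–12:30, 13:00–13:30, 16:00–16:15.
Common window lengths: 15, 15, 30, 30, 15 min; longest is 30.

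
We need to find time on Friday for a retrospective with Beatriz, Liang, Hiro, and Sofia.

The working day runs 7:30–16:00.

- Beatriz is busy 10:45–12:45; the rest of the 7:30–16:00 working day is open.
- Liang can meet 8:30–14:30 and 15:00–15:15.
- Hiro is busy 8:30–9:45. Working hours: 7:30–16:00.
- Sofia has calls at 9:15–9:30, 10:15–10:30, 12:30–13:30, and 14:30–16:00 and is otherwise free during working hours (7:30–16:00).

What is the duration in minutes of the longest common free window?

60 minutes

Beatriz free within 07:30–16:00: 07:30–10:45, 12:45–16:00.
Hiro free within 07:30–16:00: 07:30–08:30, 09:45–16:00.
Sofia free within 07:30–16:00: 07:30–09:15, 09:30–10:15, 10:30–12:30, 13:30–14:30.
Beatriz ∩ Liang: 08:30–10:45, 12:45–14:30, 15:00–15:15.
Beatriz ∩ Liang ∩ Hiro: 09:45–10:45, 12:45–14:30, 15:00–15:15.
Beatriz ∩ Liang ∩ Hiro ∩ Sofia: 09:45–10:15, 10:30–10:45, 13:30–14:30.
Common window lengths: 30, 15, 60 min; longest is 60.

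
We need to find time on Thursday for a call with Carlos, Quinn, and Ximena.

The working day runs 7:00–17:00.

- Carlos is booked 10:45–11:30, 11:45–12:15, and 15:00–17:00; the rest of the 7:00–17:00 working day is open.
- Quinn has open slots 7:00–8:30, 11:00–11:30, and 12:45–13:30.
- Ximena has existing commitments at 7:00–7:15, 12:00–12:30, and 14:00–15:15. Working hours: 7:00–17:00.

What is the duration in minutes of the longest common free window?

75 minutes

Carlos free within 07:00–17:00: 07:00–10:45, 11:30–11:45, 12:15–15:00.
Ximena free within 07:00–17:00: 07:15–12:00, 12:30–14:00, 15:15–17:00.
Carlos ∩ Quinn: 07:00–08:30, 12:45–13:30.
Carlos ∩ Quinn ∩ Ximena: 07:15–08:30, 12:45–13:30.
Common window lengths: 75, 45 min; longest is 75.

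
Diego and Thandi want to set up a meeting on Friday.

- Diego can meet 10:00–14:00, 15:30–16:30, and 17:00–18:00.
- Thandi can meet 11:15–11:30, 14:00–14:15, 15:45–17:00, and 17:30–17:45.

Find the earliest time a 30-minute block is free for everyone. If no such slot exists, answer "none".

Diego ∩ Thandi: 11:15–11:30, 15:45–16:30, 17:30–17:45.
Windows ≥ 30 min: 15:45–16:30.
Earliest such window starts at 15:45.

15:45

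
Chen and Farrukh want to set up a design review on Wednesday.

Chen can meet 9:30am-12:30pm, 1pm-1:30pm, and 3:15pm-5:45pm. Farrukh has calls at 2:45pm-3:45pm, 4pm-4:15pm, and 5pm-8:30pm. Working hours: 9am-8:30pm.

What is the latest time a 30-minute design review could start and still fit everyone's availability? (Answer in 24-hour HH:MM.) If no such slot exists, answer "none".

16:30

Farrukh free within 09:00–20:30: 09:00–14:45, 15:45–16:00, 16:15–17:00.
Chen ∩ Farrukh: 09:30–12:30, 13:00–13:30, 15:45–16:00, 16:15–17:00.
Windows ≥ 30 min: 09:30–12:30, 13:00–13:30, 16:15–17:00.
Latest start in the last window 16:15–17:00 is 17:00 − 30 min = 16:30.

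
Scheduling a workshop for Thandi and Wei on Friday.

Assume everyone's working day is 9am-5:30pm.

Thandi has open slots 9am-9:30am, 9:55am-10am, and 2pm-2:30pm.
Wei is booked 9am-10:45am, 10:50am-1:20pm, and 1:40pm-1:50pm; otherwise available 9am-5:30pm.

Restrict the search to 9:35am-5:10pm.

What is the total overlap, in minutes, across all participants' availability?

Wei free within 09:00–17:30: 10:45–10:50, 13:20–13:40, 13:50–17:30.
Thandi ∩ Wei: 14:00–14:30.
Restricted to 09:35–17:10: 14:00–14:30.
Total common minutes: 30.

30 minutes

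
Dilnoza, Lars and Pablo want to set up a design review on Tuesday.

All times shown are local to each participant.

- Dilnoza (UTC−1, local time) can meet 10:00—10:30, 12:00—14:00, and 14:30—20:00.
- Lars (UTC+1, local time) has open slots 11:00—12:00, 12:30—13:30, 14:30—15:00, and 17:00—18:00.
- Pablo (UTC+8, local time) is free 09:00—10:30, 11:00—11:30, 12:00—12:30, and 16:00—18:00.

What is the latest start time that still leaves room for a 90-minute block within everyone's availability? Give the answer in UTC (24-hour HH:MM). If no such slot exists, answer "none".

none

Dilnoza → UTC: 11:00–11:30, 13:00–15:00, 15:30–21:00.
Lars → UTC: 10:00–11:00, 11:30–12:30, 13:30–14:00, 16:00–17:00.
Pablo → UTC: 01:00–02:30, 03:00–03:30, 04:00–04:30, 08:00–10:00.
Dilnoza ∩ Lars: 13:30–14:00, 16:00–17:00.
Dilnoza ∩ Lars ∩ Pablo: (none).
Windows ≥ 90 min: (none).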